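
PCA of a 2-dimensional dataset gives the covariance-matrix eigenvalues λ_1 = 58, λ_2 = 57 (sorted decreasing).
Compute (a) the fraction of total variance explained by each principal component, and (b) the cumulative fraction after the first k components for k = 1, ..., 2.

Step 1 — total variance = trace(Sigma) = Σ λ_i = 58 + 57 = 115.

Step 2 — fraction explained by component i = λ_i / Σ λ:
  PC1: 58/115 = 0.5043
  PC2: 57/115 = 0.4957

Step 3 — cumulative fraction after k components = (λ_1 + ... + λ_k) / Σ λ:
  k = 1: 58/115 = 0.5043
  k = 2: (58 + 57)/115 = 115/115 = 1

Summary (fraction, with percent):

explained: PC1 0.5043 (50.43%), PC2 0.4957 (49.57%);  cumulative: 0.5043, 1


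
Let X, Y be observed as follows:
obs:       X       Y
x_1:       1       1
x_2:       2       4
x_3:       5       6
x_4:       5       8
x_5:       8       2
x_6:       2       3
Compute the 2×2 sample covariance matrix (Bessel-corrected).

Step 1 — column means:
  mean(X) = (1 + 2 + 5 + 5 + 8 + 2) / 6 = 23/6 = 3.8333
  mean(Y) = (1 + 4 + 6 + 8 + 2 + 3) / 6 = 24/6 = 4

Step 2 — sample covariance S[i,j] = (1/(n-1)) · Σ_k (x_{k,i} - mean_i) · (x_{k,j} - mean_j), with n-1 = 5.
  S[X,X] = ((-2.8333)·(-2.8333) + (-1.8333)·(-1.8333) + (1.1667)·(1.1667) + (1.1667)·(1.1667) + (4.1667)·(4.1667) + (-1.8333)·(-1.8333)) / 5 = 34.8333/5 = 6.9667
  S[X,Y] = ((-2.8333)·(-3) + (-1.8333)·(0) + (1.1667)·(2) + (1.1667)·(4) + (4.1667)·(-2) + (-1.8333)·(-1)) / 5 = 9/5 = 1.8
  S[Y,Y] = ((-3)·(-3) + (0)·(0) + (2)·(2) + (4)·(4) + (-2)·(-2) + (-1)·(-1)) / 5 = 34/5 = 6.8

S is symmetric (S[j,i] = S[i,j]). Assembling:

S = [[6.9667, 1.8],
 [1.8, 6.8]]


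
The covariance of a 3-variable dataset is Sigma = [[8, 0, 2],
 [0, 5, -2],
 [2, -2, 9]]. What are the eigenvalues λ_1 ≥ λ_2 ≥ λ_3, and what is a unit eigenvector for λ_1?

Step 1 — characteristic polynomial p(λ) = det(λI - Sigma) = λ³ - tr·λ² + c_1·λ - det, where tr = trace, c_1 = sum of the principal 2×2 minors, det = det(Sigma):
  tr = 8 + 5 + 9 = 22,
  c_1 = (8·5 - (0)²) + (8·9 - (2)²) + (5·9 - (-2)²) = 40 + 68 + 41 = 149,
  det = 8·(5·9 - (-2)²) - (0)·((0)·9 - (-2)·(2)) + (2)·((0)·(-2) - 5·(2)) = 8·(41) - (0)·(4) + (2)·(-10) = 308.
  So p(λ) = λ³ - 22λ² + 149λ - 308.
Step 2 — look for an integer root (rational root theorem: any rational root is an integer divisor of 308). Testing λ = 4:
  p(4) = 64 - 352 + 596 - 308 = 0  ✓
  Dividing out (λ - 4): p(λ) = (λ - 4)(λ² - 18λ + 77).
Step 3 — remaining eigenvalues from the quadratic λ² - 18λ + 77 = 0:
  Δ = 18² - 4·77 = 324 - 308 = 16,  λ = (18 ± √16)/2 = (18 ± 4)/2 = 11 or 7.
  Sorted: λ_1 = 11,  λ_2 = 7,  λ_3 = 4  (check: sum = 22 = tr ✓).

Step 4 — unit eigenvector for λ_1 = 11: v spans the null space of (Sigma - λ_1 I), whose rows are
  r_1 = (-3, 0, 2),  r_2 = (0, -6, -2),  r_3 = (2, -2, -2).
  v is orthogonal to every row, so take v ∝ r_1 × r_2 = ((0)·(-2) - (2)·(-6), (2)·(0) - (-3)·(-2), (-3)·(-6) - (0)·(0)) = (12, -6, 18).
  Rescale (divide by 6): u = (2, -1, 3).
  ||u|| = √((2)² + (-1)² + (3)²) = √(14) ≈ 3.7417,  v_1 = u/||u|| ≈ (0.5345, -0.2673, 0.8018) (||v_1|| = 1).

λ_1 = 11,  λ_2 = 7,  λ_3 = 4;  v_1 ≈ (0.5345, -0.2673, 0.8018)


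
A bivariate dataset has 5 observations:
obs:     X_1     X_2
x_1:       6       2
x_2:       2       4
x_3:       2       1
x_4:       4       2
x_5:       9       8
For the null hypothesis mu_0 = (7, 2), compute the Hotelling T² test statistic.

Step 1 — sample mean vector:
  mean(X_1) = (6 + 2 + 2 + 4 + 9) / 5 = 23/5 = 4.6
  mean(X_2) = (2 + 4 + 1 + 2 + 8) / 5 = 17/5 = 3.4
  x̄ = (4.6, 3.4),  deviation x̄ - mu_0 = (4.6, 3.4) - (7, 2) = (-2.4, 1.4).

Step 2 — sample covariance matrix, S[i,j] = (1/(n-1)) · Σ_k (x_{k,i} - mean_i) · (x_{k,j} - mean_j), divisor n-1 = 4:
  S[X_1,X_1] = ((1.4)·(1.4) + (-2.6)·(-2.6) + (-2.6)·(-2.6) + (-0.6)·(-0.6) + (4.4)·(4.4)) / 4 = 35.2/4 = 8.8
  S[X_1,X_2] = ((1.4)·(-1.4) + (-2.6)·(0.6) + (-2.6)·(-2.4) + (-0.6)·(-1.4) + (4.4)·(4.6)) / 4 = 23.8/4 = 5.95
  S[X_2,X_2] = ((-1.4)·(-1.4) + (0.6)·(0.6) + (-2.4)·(-2.4) + (-1.4)·(-1.4) + (4.6)·(4.6)) / 4 = 31.2/4 = 7.8
  S = [[8.8, 5.95],
 [5.95, 7.8]].

Step 3 — invert S. det(S) = 8.8·7.8 - (5.95)² = 33.2375.
  S^{-1} = (1/det) · [[d, -b], [-b, a]] = [[0.2347, -0.179],
 [-0.179, 0.2648]].

Step 4 — quadratic form (x̄ - mu_0)^T · S^{-1} · (x̄ - mu_0):
  S^{-1} · (x̄ - mu_0) = (-0.8138, 0.8003),
  (x̄ - mu_0)^T · [...] = (-2.4)·(-0.8138) + (1.4)·(0.8003) = 3.0736.

Step 5 — scale by n: T² = 5 · 3.0736 = 15.3682.

T² ≈ 15.3682


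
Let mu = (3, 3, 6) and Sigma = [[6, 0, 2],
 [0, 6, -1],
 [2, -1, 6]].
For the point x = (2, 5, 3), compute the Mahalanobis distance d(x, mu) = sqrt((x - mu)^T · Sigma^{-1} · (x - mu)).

Step 1 — centre the observation: (x - mu) = (-1, 2, -3).

Step 2 — invert Sigma (cofactor / det for 3×3, or solve directly):
  Sigma^{-1} = [[0.1882, -0.0108, -0.0645],
 [-0.0108, 0.172, 0.0323],
 [-0.0645, 0.0323, 0.1935]].

Step 3 — form the quadratic (x - mu)^T · Sigma^{-1} · (x - mu):
  Sigma^{-1} · (x - mu) = (-0.0161, 0.2581, -0.4516).
  (x - mu)^T · [Sigma^{-1} · (x - mu)] = (-1)·(-0.0161) + (2)·(0.2581) + (-3)·(-0.4516) = 1.8871.

Step 4 — take square root: d = √(1.8871) ≈ 1.3737.

d(x, mu) = √(1.8871) ≈ 1.3737


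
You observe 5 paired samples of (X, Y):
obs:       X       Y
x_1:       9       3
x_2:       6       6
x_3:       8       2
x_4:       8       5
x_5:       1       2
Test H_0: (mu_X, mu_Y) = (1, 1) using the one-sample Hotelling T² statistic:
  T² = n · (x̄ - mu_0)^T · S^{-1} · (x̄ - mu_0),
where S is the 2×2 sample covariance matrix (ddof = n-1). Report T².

Step 1 — sample mean vector:
  mean(X) = (9 + 6 + 8 + 8 + 1) / 5 = 32/5 = 6.4
  mean(Y) = (3 + 6 + 2 + 5 + 2) / 5 = 18/5 = 3.6
  x̄ = (6.4, 3.6),  deviation x̄ - mu_0 = (6.4, 3.6) - (1, 1) = (5.4, 2.6).

Step 2 — sample covariance matrix, S[i,j] = (1/(n-1)) · Σ_k (x_{k,i} - mean_i) · (x_{k,j} - mean_j), divisor n-1 = 4:
  S[X,X] = ((2.6)·(2.6) + (-0.4)·(-0.4) + (1.6)·(1.6) + (1.6)·(1.6) + (-5.4)·(-5.4)) / 4 = 41.2/4 = 10.3
  S[X,Y] = ((2.6)·(-0.6) + (-0.4)·(2.4) + (1.6)·(-1.6) + (1.6)·(1.4) + (-5.4)·(-1.6)) / 4 = 5.8/4 = 1.45
  S[Y,Y] = ((-0.6)·(-0.6) + (2.4)·(2.4) + (-1.6)·(-1.6) + (1.4)·(1.4) + (-1.6)·(-1.6)) / 4 = 13.2/4 = 3.3
  S = [[10.3, 1.45],
 [1.45, 3.3]].

Step 3 — invert S. det(S) = 10.3·3.3 - (1.45)² = 31.8875.
  S^{-1} = (1/det) · [[d, -b], [-b, a]] = [[0.1035, -0.0455],
 [-0.0455, 0.323]].

Step 4 — quadratic form (x̄ - mu_0)^T · S^{-1} · (x̄ - mu_0):
  S^{-1} · (x̄ - mu_0) = (0.4406, 0.5943),
  (x̄ - mu_0)^T · [...] = (5.4)·(0.4406) + (2.6)·(0.5943) = 3.9244.

Step 5 — scale by n: T² = 5 · 3.9244 = 19.6221.

T² ≈ 19.6221


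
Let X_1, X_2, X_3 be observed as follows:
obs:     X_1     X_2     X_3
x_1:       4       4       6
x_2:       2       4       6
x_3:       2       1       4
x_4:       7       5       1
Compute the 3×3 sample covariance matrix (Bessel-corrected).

Step 1 — column means:
  mean(X_1) = (4 + 2 + 2 + 7) / 4 = 15/4 = 3.75
  mean(X_2) = (4 + 4 + 1 + 5) / 4 = 14/4 = 3.5
  mean(X_3) = (6 + 6 + 4 + 1) / 4 = 17/4 = 4.25

Step 2 — sample covariance S[i,j] = (1/(n-1)) · Σ_k (x_{k,i} - mean_i) · (x_{k,j} - mean_j), with n-1 = 3.
  S[X_1,X_1] = ((0.25)·(0.25) + (-1.75)·(-1.75) + (-1.75)·(-1.75) + (3.25)·(3.25)) / 3 = 16.75/3 = 5.5833
  S[X_1,X_2] = ((0.25)·(0.5) + (-1.75)·(0.5) + (-1.75)·(-2.5) + (3.25)·(1.5)) / 3 = 8.5/3 = 2.8333
  S[X_1,X_3] = ((0.25)·(1.75) + (-1.75)·(1.75) + (-1.75)·(-0.25) + (3.25)·(-3.25)) / 3 = -12.75/3 = -4.25
  S[X_2,X_2] = ((0.5)·(0.5) + (0.5)·(0.5) + (-2.5)·(-2.5) + (1.5)·(1.5)) / 3 = 9/3 = 3
  S[X_2,X_3] = ((0.5)·(1.75) + (0.5)·(1.75) + (-2.5)·(-0.25) + (1.5)·(-3.25)) / 3 = -2.5/3 = -0.8333
  S[X_3,X_3] = ((1.75)·(1.75) + (1.75)·(1.75) + (-0.25)·(-0.25) + (-3.25)·(-3.25)) / 3 = 16.75/3 = 5.5833

S is symmetric (S[j,i] = S[i,j]). Assembling:

S = [[5.5833, 2.8333, -4.25],
 [2.8333, 3, -0.8333],
 [-4.25, -0.8333, 5.5833]]


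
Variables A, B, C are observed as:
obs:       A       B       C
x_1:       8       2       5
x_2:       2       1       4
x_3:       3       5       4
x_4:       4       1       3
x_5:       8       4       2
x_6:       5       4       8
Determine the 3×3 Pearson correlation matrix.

Step 1 — column means:
  mean(A) = (8 + 2 + 3 + 4 + 8 + 5) / 6 = 30/6 = 5
  mean(B) = (2 + 1 + 5 + 1 + 4 + 4) / 6 = 17/6 = 2.8333
  mean(C) = (5 + 4 + 4 + 3 + 2 + 8) / 6 = 26/6 = 4.3333

Step 2 — sample variances and covariances s[i,j] = (1/(n-1)) · Σ_k (x_{k,i} - mean_i) · (x_{k,j} - mean_j), with n-1 = 5:
  s[A,A] = ((3)·(3) + (-3)·(-3) + (-2)·(-2) + (-1)·(-1) + (3)·(3) + (0)·(0)) / 5 = 32/5 = 6.4
  s[A,B] = ((3)·(-0.8333) + (-3)·(-1.8333) + (-2)·(2.1667) + (-1)·(-1.8333) + (3)·(1.1667) + (0)·(1.1667)) / 5 = 4/5 = 0.8
  s[A,C] = ((3)·(0.6667) + (-3)·(-0.3333) + (-2)·(-0.3333) + (-1)·(-1.3333) + (3)·(-2.3333) + (0)·(3.6667)) / 5 = -2/5 = -0.4
  s[B,B] = ((-0.8333)·(-0.8333) + (-1.8333)·(-1.8333) + (2.1667)·(2.1667) + (-1.8333)·(-1.8333) + (1.1667)·(1.1667) + (1.1667)·(1.1667)) / 5 = 14.8333/5 = 2.9667
  s[B,C] = ((-0.8333)·(0.6667) + (-1.8333)·(-0.3333) + (2.1667)·(-0.3333) + (-1.8333)·(-1.3333) + (1.1667)·(-2.3333) + (1.1667)·(3.6667)) / 5 = 3.3333/5 = 0.6667
  s[C,C] = ((0.6667)·(0.6667) + (-0.3333)·(-0.3333) + (-0.3333)·(-0.3333) + (-1.3333)·(-1.3333) + (-2.3333)·(-2.3333) + (3.6667)·(3.6667)) / 5 = 21.3333/5 = 4.2667
  Sample standard deviations s_i = √(s[i,i]):
  s(A) = √(6.4) = 2.5298
  s(B) = √(2.9667) = 1.7224
  s(C) = √(4.2667) = 2.0656

Step 3 — r_{ij} = s_{ij} / (s_i · s_j):
  r[A,A] = 1 (diagonal).
  r[A,B] = 0.8 / (2.5298 · 1.7224) = 0.8 / 4.3574 = 0.1836
  r[A,C] = -0.4 / (2.5298 · 2.0656) = -0.4 / 5.2256 = -0.0765
  r[B,B] = 1 (diagonal).
  r[B,C] = 0.6667 / (1.7224 · 2.0656) = 0.6667 / 3.5578 = 0.1874
  r[C,C] = 1 (diagonal).

R is symmetric with unit diagonal. Assembling:

R = [[1, 0.1836, -0.0765],
 [0.1836, 1, 0.1874],
 [-0.0765, 0.1874, 1]]


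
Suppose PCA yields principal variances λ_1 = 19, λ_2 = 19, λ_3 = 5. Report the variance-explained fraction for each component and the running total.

Step 1 — total variance = trace(Sigma) = Σ λ_i = 19 + 19 + 5 = 43.

Step 2 — fraction explained by component i = λ_i / Σ λ:
  PC1: 19/43 = 0.4419
  PC2: 19/43 = 0.4419
  PC3: 5/43 = 0.1163

Step 3 — cumulative fraction after k components = (λ_1 + ... + λ_k) / Σ λ:
  k = 1: 19/43 = 0.4419
  k = 2: (19 + 19)/43 = 38/43 = 0.8837
  k = 3: (19 + 19 + 5)/43 = 43/43 = 1

Summary (fraction, with percent):

explained: PC1 0.4419 (44.19%), PC2 0.4419 (44.19%), PC3 0.1163 (11.63%);  cumulative: 0.4419, 0.8837, 1


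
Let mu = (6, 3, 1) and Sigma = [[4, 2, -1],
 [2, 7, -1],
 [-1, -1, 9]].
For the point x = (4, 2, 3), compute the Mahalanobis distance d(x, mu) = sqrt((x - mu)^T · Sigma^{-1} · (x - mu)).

Step 1 — centre the observation: (x - mu) = (-2, -1, 2).

Step 2 — invert Sigma (cofactor / det for 3×3, or solve directly):
  Sigma^{-1} = [[0.2967, -0.0813, 0.0239],
 [-0.0813, 0.1675, 0.0096],
 [0.0239, 0.0096, 0.1148]].

Step 3 — form the quadratic (x - mu)^T · Sigma^{-1} · (x - mu):
  Sigma^{-1} · (x - mu) = (-0.4641, 0.0144, 0.1722).
  (x - mu)^T · [Sigma^{-1} · (x - mu)] = (-2)·(-0.4641) + (-1)·(0.0144) + (2)·(0.1722) = 1.2584.

Step 4 — take square root: d = √(1.2584) ≈ 1.1218.

d(x, mu) = √(1.2584) ≈ 1.1218


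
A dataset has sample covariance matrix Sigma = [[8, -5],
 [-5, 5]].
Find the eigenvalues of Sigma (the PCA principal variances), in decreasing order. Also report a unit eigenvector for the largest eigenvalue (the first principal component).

Step 1 — characteristic polynomial of 2×2 Sigma:
  det(Sigma - λI) = λ² - trace · λ + det = 0.
  trace = 8 + 5 = 13, det = 8·5 - (-5)² = 15.
Step 2 — discriminant:
  Δ = trace² - 4·det = 169 - 60 = 109.
Step 3 — eigenvalues:
  λ = (trace ± √Δ)/2 = (13 ± 10.4403)/2,
  λ_1 = 11.7202,  λ_2 = 1.2798.

Step 4 — unit eigenvector for λ_1: solve (Sigma - λ_1 I)v = 0. First row:
  (8 - 11.7202)·v_x + (-5)·v_y = 0, i.e. (-3.7202)·v_x + (-5)·v_y = 0,
  so v ∝ (b, λ_1 - a) = (-5, 3.7202); multiply by -1 so the first entry is positive: u = (5, -3.7202).
  ||u|| = √((5)² + (-3.7202)²) = √(38.8395) ≈ 6.2321,
  v_1 = u/||u|| ≈ (0.8023, -0.5969) (||v_1|| = 1).

λ_1 = 11.7202,  λ_2 = 1.2798;  v_1 ≈ (0.8023, -0.5969)


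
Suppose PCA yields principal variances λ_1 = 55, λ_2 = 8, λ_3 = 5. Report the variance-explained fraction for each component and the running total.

Step 1 — total variance = trace(Sigma) = Σ λ_i = 55 + 8 + 5 = 68.

Step 2 — fraction explained by component i = λ_i / Σ λ:
  PC1: 55/68 = 0.8088
  PC2: 8/68 = 0.1176
  PC3: 5/68 = 0.0735

Step 3 — cumulative fraction after k components = (λ_1 + ... + λ_k) / Σ λ:
  k = 1: 55/68 = 0.8088
  k = 2: (55 + 8)/68 = 63/68 = 0.9265
  k = 3: (55 + 8 + 5)/68 = 68/68 = 1

Summary (fraction, with percent):

explained: PC1 0.8088 (80.88%), PC2 0.1176 (11.76%), PC3 0.0735 (7.35%);  cumulative: 0.8088, 0.9265, 1


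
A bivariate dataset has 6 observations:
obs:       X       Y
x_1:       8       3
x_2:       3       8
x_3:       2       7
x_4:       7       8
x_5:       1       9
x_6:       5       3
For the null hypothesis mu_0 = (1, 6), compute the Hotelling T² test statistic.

Step 1 — sample mean vector:
  mean(X) = (8 + 3 + 2 + 7 + 1 + 5) / 6 = 26/6 = 4.3333
  mean(Y) = (3 + 8 + 7 + 8 + 9 + 3) / 6 = 38/6 = 6.3333
  x̄ = (4.3333, 6.3333),  deviation x̄ - mu_0 = (4.3333, 6.3333) - (1, 6) = (3.3333, 0.3333).

Step 2 — sample covariance matrix, S[i,j] = (1/(n-1)) · Σ_k (x_{k,i} - mean_i) · (x_{k,j} - mean_j), divisor n-1 = 5:
  S[X,X] = ((3.6667)·(3.6667) + (-1.3333)·(-1.3333) + (-2.3333)·(-2.3333) + (2.6667)·(2.6667) + (-3.3333)·(-3.3333) + (0.6667)·(0.6667)) / 5 = 39.3333/5 = 7.8667
  S[X,Y] = ((3.6667)·(-3.3333) + (-1.3333)·(1.6667) + (-2.3333)·(0.6667) + (2.6667)·(1.6667) + (-3.3333)·(2.6667) + (0.6667)·(-3.3333)) / 5 = -22.6667/5 = -4.5333
  S[Y,Y] = ((-3.3333)·(-3.3333) + (1.6667)·(1.6667) + (0.6667)·(0.6667) + (1.6667)·(1.6667) + (2.6667)·(2.6667) + (-3.3333)·(-3.3333)) / 5 = 35.3333/5 = 7.0667
  S = [[7.8667, -4.5333],
 [-4.5333, 7.0667]].

Step 3 — invert S. det(S) = 7.8667·7.0667 - (-4.5333)² = 35.04.
  S^{-1} = (1/det) · [[d, -b], [-b, a]] = [[0.2017, 0.1294],
 [0.1294, 0.2245]].

Step 4 — quadratic form (x̄ - mu_0)^T · S^{-1} · (x̄ - mu_0):
  S^{-1} · (x̄ - mu_0) = (0.7154, 0.5061),
  (x̄ - mu_0)^T · [...] = (3.3333)·(0.7154) + (0.3333)·(0.5061) = 2.5533.

Step 5 — scale by n: T² = 6 · 2.5533 = 15.3196.

T² ≈ 15.3196


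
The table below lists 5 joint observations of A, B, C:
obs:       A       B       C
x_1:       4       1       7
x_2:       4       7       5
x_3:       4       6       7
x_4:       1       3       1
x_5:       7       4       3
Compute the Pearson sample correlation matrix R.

Step 1 — column means:
  mean(A) = (4 + 4 + 4 + 1 + 7) / 5 = 20/5 = 4
  mean(B) = (1 + 7 + 6 + 3 + 4) / 5 = 21/5 = 4.2
  mean(C) = (7 + 5 + 7 + 1 + 3) / 5 = 23/5 = 4.6

Step 2 — sample variances and covariances s[i,j] = (1/(n-1)) · Σ_k (x_{k,i} - mean_i) · (x_{k,j} - mean_j), with n-1 = 4:
  s[A,A] = ((0)·(0) + (0)·(0) + (0)·(0) + (-3)·(-3) + (3)·(3)) / 4 = 18/4 = 4.5
  s[A,B] = ((0)·(-3.2) + (0)·(2.8) + (0)·(1.8) + (-3)·(-1.2) + (3)·(-0.2)) / 4 = 3/4 = 0.75
  s[A,C] = ((0)·(2.4) + (0)·(0.4) + (0)·(2.4) + (-3)·(-3.6) + (3)·(-1.6)) / 4 = 6/4 = 1.5
  s[B,B] = ((-3.2)·(-3.2) + (2.8)·(2.8) + (1.8)·(1.8) + (-1.2)·(-1.2) + (-0.2)·(-0.2)) / 4 = 22.8/4 = 5.7
  s[B,C] = ((-3.2)·(2.4) + (2.8)·(0.4) + (1.8)·(2.4) + (-1.2)·(-3.6) + (-0.2)·(-1.6)) / 4 = 2.4/4 = 0.6
  s[C,C] = ((2.4)·(2.4) + (0.4)·(0.4) + (2.4)·(2.4) + (-3.6)·(-3.6) + (-1.6)·(-1.6)) / 4 = 27.2/4 = 6.8
  Sample standard deviations s_i = √(s[i,i]):
  s(A) = √(4.5) = 2.1213
  s(B) = √(5.7) = 2.3875
  s(C) = √(6.8) = 2.6077

Step 3 — r_{ij} = s_{ij} / (s_i · s_j):
  r[A,A] = 1 (diagonal).
  r[A,B] = 0.75 / (2.1213 · 2.3875) = 0.75 / 5.0646 = 0.1481
  r[A,C] = 1.5 / (2.1213 · 2.6077) = 1.5 / 5.5317 = 0.2712
  r[B,B] = 1 (diagonal).
  r[B,C] = 0.6 / (2.3875 · 2.6077) = 0.6 / 6.2258 = 0.0964
  r[C,C] = 1 (diagonal).

R is symmetric with unit diagonal. Assembling:

R = [[1, 0.1481, 0.2712],
 [0.1481, 1, 0.0964],
 [0.2712, 0.0964, 1]]


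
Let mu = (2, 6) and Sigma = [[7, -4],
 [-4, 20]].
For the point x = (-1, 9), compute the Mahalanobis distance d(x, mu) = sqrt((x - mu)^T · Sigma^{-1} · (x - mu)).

Step 1 — centre the observation: (x - mu) = (-3, 3).

Step 2 — invert Sigma. det(Sigma) = 7·20 - (-4)² = 124.
  Sigma^{-1} = (1/det) · [[d, -b], [-b, a]] = [[0.1613, 0.0323],
 [0.0323, 0.0565]].

Step 3 — form the quadratic (x - mu)^T · Sigma^{-1} · (x - mu):
  Sigma^{-1} · (x - mu) = (-0.3871, 0.0726).
  (x - mu)^T · [Sigma^{-1} · (x - mu)] = (-3)·(-0.3871) + (3)·(0.0726) = 1.379.

Step 4 — take square root: d = √(1.379) ≈ 1.1743.

d(x, mu) = √(1.379) ≈ 1.1743


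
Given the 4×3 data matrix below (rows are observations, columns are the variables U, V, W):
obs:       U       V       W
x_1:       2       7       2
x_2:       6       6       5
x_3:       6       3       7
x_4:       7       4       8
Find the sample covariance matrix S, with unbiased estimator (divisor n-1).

Step 1 — column means:
  mean(U) = (2 + 6 + 6 + 7) / 4 = 21/4 = 5.25
  mean(V) = (7 + 6 + 3 + 4) / 4 = 20/4 = 5
  mean(W) = (2 + 5 + 7 + 8) / 4 = 22/4 = 5.5

Step 2 — sample covariance S[i,j] = (1/(n-1)) · Σ_k (x_{k,i} - mean_i) · (x_{k,j} - mean_j), with n-1 = 3.
  S[U,U] = ((-3.25)·(-3.25) + (0.75)·(0.75) + (0.75)·(0.75) + (1.75)·(1.75)) / 3 = 14.75/3 = 4.9167
  S[U,V] = ((-3.25)·(2) + (0.75)·(1) + (0.75)·(-2) + (1.75)·(-1)) / 3 = -9/3 = -3
  S[U,W] = ((-3.25)·(-3.5) + (0.75)·(-0.5) + (0.75)·(1.5) + (1.75)·(2.5)) / 3 = 16.5/3 = 5.5
  S[V,V] = ((2)·(2) + (1)·(1) + (-2)·(-2) + (-1)·(-1)) / 3 = 10/3 = 3.3333
  S[V,W] = ((2)·(-3.5) + (1)·(-0.5) + (-2)·(1.5) + (-1)·(2.5)) / 3 = -13/3 = -4.3333
  S[W,W] = ((-3.5)·(-3.5) + (-0.5)·(-0.5) + (1.5)·(1.5) + (2.5)·(2.5)) / 3 = 21/3 = 7

S is symmetric (S[j,i] = S[i,j]). Assembling:

S = [[4.9167, -3, 5.5],
 [-3, 3.3333, -4.3333],
 [5.5, -4.3333, 7]]


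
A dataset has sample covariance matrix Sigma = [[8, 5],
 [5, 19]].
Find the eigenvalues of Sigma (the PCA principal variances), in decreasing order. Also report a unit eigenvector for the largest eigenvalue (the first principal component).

Step 1 — characteristic polynomial of 2×2 Sigma:
  det(Sigma - λI) = λ² - trace · λ + det = 0.
  trace = 8 + 19 = 27, det = 8·19 - (5)² = 127.
Step 2 — discriminant:
  Δ = trace² - 4·det = 729 - 508 = 221.
Step 3 — eigenvalues:
  λ = (trace ± √Δ)/2 = (27 ± 14.8661)/2,
  λ_1 = 20.933,  λ_2 = 6.067.

Step 4 — unit eigenvector for λ_1: solve (Sigma - λ_1 I)v = 0. First row:
  (8 - 20.933)·v_x + (5)·v_y = 0, i.e. (-12.933)·v_x + (5)·v_y = 0,
  so v ∝ (b, λ_1 - a) = (5, 12.933) = u.
  ||u|| = √((5)² + (12.933)²) = √(192.2634) ≈ 13.8659,
  v_1 = u/||u|| ≈ (0.3606, 0.9327) (||v_1|| = 1).

λ_1 = 20.933,  λ_2 = 6.067;  v_1 ≈ (0.3606, 0.9327)


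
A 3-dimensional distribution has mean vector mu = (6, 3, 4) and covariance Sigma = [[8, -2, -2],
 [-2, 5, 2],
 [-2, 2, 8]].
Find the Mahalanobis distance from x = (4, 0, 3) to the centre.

Step 1 — centre the observation: (x - mu) = (-2, -3, -1).

Step 2 — invert Sigma (cofactor / det for 3×3, or solve directly):
  Sigma^{-1} = [[0.1429, 0.0476, 0.0238],
 [0.0476, 0.2381, -0.0476],
 [0.0238, -0.0476, 0.1429]].

Step 3 — form the quadratic (x - mu)^T · Sigma^{-1} · (x - mu):
  Sigma^{-1} · (x - mu) = (-0.4524, -0.7619, -0.0476).
  (x - mu)^T · [Sigma^{-1} · (x - mu)] = (-2)·(-0.4524) + (-3)·(-0.7619) + (-1)·(-0.0476) = 3.2381.

Step 4 — take square root: d = √(3.2381) ≈ 1.7995.

d(x, mu) = √(3.2381) ≈ 1.7995


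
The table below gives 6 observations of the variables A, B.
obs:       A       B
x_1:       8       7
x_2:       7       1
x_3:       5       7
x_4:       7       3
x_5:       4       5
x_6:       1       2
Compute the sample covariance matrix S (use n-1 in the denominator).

Step 1 — column means:
  mean(A) = (8 + 7 + 5 + 7 + 4 + 1) / 6 = 32/6 = 5.3333
  mean(B) = (7 + 1 + 7 + 3 + 5 + 2) / 6 = 25/6 = 4.1667

Step 2 — sample covariance S[i,j] = (1/(n-1)) · Σ_k (x_{k,i} - mean_i) · (x_{k,j} - mean_j), with n-1 = 5.
  S[A,A] = ((2.6667)·(2.6667) + (1.6667)·(1.6667) + (-0.3333)·(-0.3333) + (1.6667)·(1.6667) + (-1.3333)·(-1.3333) + (-4.3333)·(-4.3333)) / 5 = 33.3333/5 = 6.6667
  S[A,B] = ((2.6667)·(2.8333) + (1.6667)·(-3.1667) + (-0.3333)·(2.8333) + (1.6667)·(-1.1667) + (-1.3333)·(0.8333) + (-4.3333)·(-2.1667)) / 5 = 7.6667/5 = 1.5333
  S[B,B] = ((2.8333)·(2.8333) + (-3.1667)·(-3.1667) + (2.8333)·(2.8333) + (-1.1667)·(-1.1667) + (0.8333)·(0.8333) + (-2.1667)·(-2.1667)) / 5 = 32.8333/5 = 6.5667

S is symmetric (S[j,i] = S[i,j]). Assembling:

S = [[6.6667, 1.5333],
 [1.5333, 6.5667]]


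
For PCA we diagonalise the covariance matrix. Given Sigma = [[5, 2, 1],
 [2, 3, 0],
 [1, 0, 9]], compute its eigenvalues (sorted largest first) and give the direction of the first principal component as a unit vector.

Step 1 — characteristic polynomial p(λ) = det(λI - Sigma) = λ³ - tr·λ² + c_1·λ - det, where tr = trace, c_1 = sum of the principal 2×2 minors, det = det(Sigma):
  tr = 5 + 3 + 9 = 17,
  c_1 = (5·3 - (2)²) + (5·9 - (1)²) + (3·9 - (0)²) = 11 + 44 + 27 = 82,
  det = 5·(3·9 - (0)²) - (2)·((2)·9 - (0)·(1)) + (1)·((2)·(0) - 3·(1)) = 5·(27) - (2)·(18) + (1)·(-3) = 96.
  So p(λ) = λ³ - 17λ² + 82λ - 96.
Step 2 — look for an integer root (rational root theorem: any rational root is an integer divisor of 96). Testing λ = 6:
  p(6) = 216 - 612 + 492 - 96 = 0  ✓
  Dividing out (λ - 6): p(λ) = (λ - 6)(λ² - 11λ + 16).
Step 3 — remaining eigenvalues from the quadratic λ² - 11λ + 16 = 0:
  Δ = 11² - 4·16 = 121 - 64 = 57,  λ = (11 ± √57)/2 = (11 ± 7.5498)/2 ≈ 9.2749 or 1.7251.
  Sorted: λ_1 = 9.2749,  λ_2 = 6,  λ_3 = 1.7251  (check: sum = 17 = tr ✓).

Step 4 — unit eigenvector for λ_1 ≈ 9.2749: v spans the null space of (Sigma - λ_1 I), whose rows are
  r_1 = (-4.2749, 2, 1),  r_2 = (2, -6.2749, 0),  r_3 = (1, 0, -0.2749).
  v is orthogonal to every row, so take v ∝ r_1 × r_2 = ((2)·(0) - (1)·(-6.2749), (1)·(2) - (-4.2749)·(0), (-4.2749)·(-6.2749) - (2)·(2)) ≈ (6.2749, 2, 22.8248).
  Let u = (6.2749, 2, 22.8248).
  ||u|| = √((6.2749)² + (2)² + (22.8248)²) = √(564.3439) ≈ 23.7559,  v_1 = u/||u|| ≈ (0.2641, 0.0842, 0.9608) (||v_1|| = 1).

λ_1 = 9.2749,  λ_2 = 6,  λ_3 = 1.7251;  v_1 ≈ (0.2641, 0.0842, 0.9608)


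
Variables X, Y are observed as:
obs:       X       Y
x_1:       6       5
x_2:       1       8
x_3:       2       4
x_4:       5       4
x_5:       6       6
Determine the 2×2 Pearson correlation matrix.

Step 1 — column means:
  mean(X) = (6 + 1 + 2 + 5 + 6) / 5 = 20/5 = 4
  mean(Y) = (5 + 8 + 4 + 4 + 6) / 5 = 27/5 = 5.4

Step 2 — sample variances and covariances s[i,j] = (1/(n-1)) · Σ_k (x_{k,i} - mean_i) · (x_{k,j} - mean_j), with n-1 = 4:
  s[X,X] = ((2)·(2) + (-3)·(-3) + (-2)·(-2) + (1)·(1) + (2)·(2)) / 4 = 22/4 = 5.5
  s[X,Y] = ((2)·(-0.4) + (-3)·(2.6) + (-2)·(-1.4) + (1)·(-1.4) + (2)·(0.6)) / 4 = -6/4 = -1.5
  s[Y,Y] = ((-0.4)·(-0.4) + (2.6)·(2.6) + (-1.4)·(-1.4) + (-1.4)·(-1.4) + (0.6)·(0.6)) / 4 = 11.2/4 = 2.8
  Sample standard deviations s_i = √(s[i,i]):
  s(X) = √(5.5) = 2.3452
  s(Y) = √(2.8) = 1.6733

Step 3 — r_{ij} = s_{ij} / (s_i · s_j):
  r[X,X] = 1 (diagonal).
  r[X,Y] = -1.5 / (2.3452 · 1.6733) = -1.5 / 3.9243 = -0.3822
  r[Y,Y] = 1 (diagonal).

R is symmetric with unit diagonal. Assembling:

R = [[1, -0.3822],
 [-0.3822, 1]]


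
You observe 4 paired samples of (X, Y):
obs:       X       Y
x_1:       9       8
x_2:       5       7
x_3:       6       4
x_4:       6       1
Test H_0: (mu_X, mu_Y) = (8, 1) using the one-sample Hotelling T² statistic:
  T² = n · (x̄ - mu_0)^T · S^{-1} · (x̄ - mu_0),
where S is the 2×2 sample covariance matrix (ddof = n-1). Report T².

Step 1 — sample mean vector:
  mean(X) = (9 + 5 + 6 + 6) / 4 = 26/4 = 6.5
  mean(Y) = (8 + 7 + 4 + 1) / 4 = 20/4 = 5
  x̄ = (6.5, 5),  deviation x̄ - mu_0 = (6.5, 5) - (8, 1) = (-1.5, 4).

Step 2 — sample covariance matrix, S[i,j] = (1/(n-1)) · Σ_k (x_{k,i} - mean_i) · (x_{k,j} - mean_j), divisor n-1 = 3:
  S[X,X] = ((2.5)·(2.5) + (-1.5)·(-1.5) + (-0.5)·(-0.5) + (-0.5)·(-0.5)) / 3 = 9/3 = 3
  S[X,Y] = ((2.5)·(3) + (-1.5)·(2) + (-0.5)·(-1) + (-0.5)·(-4)) / 3 = 7/3 = 2.3333
  S[Y,Y] = ((3)·(3) + (2)·(2) + (-1)·(-1) + (-4)·(-4)) / 3 = 30/3 = 10
  S = [[3, 2.3333],
 [2.3333, 10]].

Step 3 — invert S. det(S) = 3·10 - (2.3333)² = 24.5556.
  S^{-1} = (1/det) · [[d, -b], [-b, a]] = [[0.4072, -0.095],
 [-0.095, 0.1222]].

Step 4 — quadratic form (x̄ - mu_0)^T · S^{-1} · (x̄ - mu_0):
  S^{-1} · (x̄ - mu_0) = (-0.991, 0.6312),
  (x̄ - mu_0)^T · [...] = (-1.5)·(-0.991) + (4)·(0.6312) = 4.0113.

Step 5 — scale by n: T² = 4 · 4.0113 = 16.0452.

T² ≈ 16.0452


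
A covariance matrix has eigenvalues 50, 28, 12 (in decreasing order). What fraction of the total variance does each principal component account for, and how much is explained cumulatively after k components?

Step 1 — total variance = trace(Sigma) = Σ λ_i = 50 + 28 + 12 = 90.

Step 2 — fraction explained by component i = λ_i / Σ λ:
  PC1: 50/90 = 0.5556
  PC2: 28/90 = 0.3111
  PC3: 12/90 = 0.1333

Step 3 — cumulative fraction after k components = (λ_1 + ... + λ_k) / Σ λ:
  k = 1: 50/90 = 0.5556
  k = 2: (50 + 28)/90 = 78/90 = 0.8667
  k = 3: (50 + 28 + 12)/90 = 90/90 = 1

Summary (fraction, with percent):

explained: PC1 0.5556 (55.56%), PC2 0.3111 (31.11%), PC3 0.1333 (13.33%);  cumulative: 0.5556, 0.8667, 1


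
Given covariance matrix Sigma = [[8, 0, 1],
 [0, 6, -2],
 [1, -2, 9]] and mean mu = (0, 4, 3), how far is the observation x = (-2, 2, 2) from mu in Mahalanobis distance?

Step 1 — centre the observation: (x - mu) = (-2, -2, -1).

Step 2 — invert Sigma (cofactor / det for 3×3, or solve directly):
  Sigma^{-1} = [[0.1269, -0.0051, -0.0152],
 [-0.0051, 0.1802, 0.0406],
 [-0.0152, 0.0406, 0.1218]].

Step 3 — form the quadratic (x - mu)^T · Sigma^{-1} · (x - mu):
  Sigma^{-1} · (x - mu) = (-0.2284, -0.3909, -0.1726).
  (x - mu)^T · [Sigma^{-1} · (x - mu)] = (-2)·(-0.2284) + (-2)·(-0.3909) + (-1)·(-0.1726) = 1.4112.

Step 4 — take square root: d = √(1.4112) ≈ 1.1879.

d(x, mu) = √(1.4112) ≈ 1.1879


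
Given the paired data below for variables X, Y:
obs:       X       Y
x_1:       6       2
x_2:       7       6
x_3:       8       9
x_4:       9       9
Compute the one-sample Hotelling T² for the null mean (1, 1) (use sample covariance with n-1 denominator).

Step 1 — sample mean vector:
  mean(X) = (6 + 7 + 8 + 9) / 4 = 30/4 = 7.5
  mean(Y) = (2 + 6 + 9 + 9) / 4 = 26/4 = 6.5
  x̄ = (7.5, 6.5),  deviation x̄ - mu_0 = (7.5, 6.5) - (1, 1) = (6.5, 5.5).

Step 2 — sample covariance matrix, S[i,j] = (1/(n-1)) · Σ_k (x_{k,i} - mean_i) · (x_{k,j} - mean_j), divisor n-1 = 3:
  S[X,X] = ((-1.5)·(-1.5) + (-0.5)·(-0.5) + (0.5)·(0.5) + (1.5)·(1.5)) / 3 = 5/3 = 1.6667
  S[X,Y] = ((-1.5)·(-4.5) + (-0.5)·(-0.5) + (0.5)·(2.5) + (1.5)·(2.5)) / 3 = 12/3 = 4
  S[Y,Y] = ((-4.5)·(-4.5) + (-0.5)·(-0.5) + (2.5)·(2.5) + (2.5)·(2.5)) / 3 = 33/3 = 11
  S = [[1.6667, 4],
 [4, 11]].

Step 3 — invert S. det(S) = 1.6667·11 - (4)² = 2.3333.
  S^{-1} = (1/det) · [[d, -b], [-b, a]] = [[4.7143, -1.7143],
 [-1.7143, 0.7143]].

Step 4 — quadratic form (x̄ - mu_0)^T · S^{-1} · (x̄ - mu_0):
  S^{-1} · (x̄ - mu_0) = (21.2143, -7.2143),
  (x̄ - mu_0)^T · [...] = (6.5)·(21.2143) + (5.5)·(-7.2143) = 98.2143.

Step 5 — scale by n: T² = 4 · 98.2143 = 392.8571.

T² ≈ 392.8571


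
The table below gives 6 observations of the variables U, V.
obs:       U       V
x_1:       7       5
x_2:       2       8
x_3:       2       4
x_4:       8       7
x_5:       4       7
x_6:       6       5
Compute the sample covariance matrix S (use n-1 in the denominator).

Step 1 — column means:
  mean(U) = (7 + 2 + 2 + 8 + 4 + 6) / 6 = 29/6 = 4.8333
  mean(V) = (5 + 8 + 4 + 7 + 7 + 5) / 6 = 36/6 = 6

Step 2 — sample covariance S[i,j] = (1/(n-1)) · Σ_k (x_{k,i} - mean_i) · (x_{k,j} - mean_j), with n-1 = 5.
  S[U,U] = ((2.1667)·(2.1667) + (-2.8333)·(-2.8333) + (-2.8333)·(-2.8333) + (3.1667)·(3.1667) + (-0.8333)·(-0.8333) + (1.1667)·(1.1667)) / 5 = 32.8333/5 = 6.5667
  S[U,V] = ((2.1667)·(-1) + (-2.8333)·(2) + (-2.8333)·(-2) + (3.1667)·(1) + (-0.8333)·(1) + (1.1667)·(-1)) / 5 = -1/5 = -0.2
  S[V,V] = ((-1)·(-1) + (2)·(2) + (-2)·(-2) + (1)·(1) + (1)·(1) + (-1)·(-1)) / 5 = 12/5 = 2.4

S is symmetric (S[j,i] = S[i,j]). Assembling:

S = [[6.5667, -0.2],
 [-0.2, 2.4]]


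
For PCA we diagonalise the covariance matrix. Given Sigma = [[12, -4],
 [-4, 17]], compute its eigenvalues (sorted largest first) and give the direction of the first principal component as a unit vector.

Step 1 — characteristic polynomial of 2×2 Sigma:
  det(Sigma - λI) = λ² - trace · λ + det = 0.
  trace = 12 + 17 = 29, det = 12·17 - (-4)² = 188.
Step 2 — discriminant:
  Δ = trace² - 4·det = 841 - 752 = 89.
Step 3 — eigenvalues:
  λ = (trace ± √Δ)/2 = (29 ± 9.434)/2,
  λ_1 = 19.217,  λ_2 = 9.783.

Step 4 — unit eigenvector for λ_1: solve (Sigma - λ_1 I)v = 0. First row:
  (12 - 19.217)·v_x + (-4)·v_y = 0, i.e. (-7.217)·v_x + (-4)·v_y = 0,
  so v ∝ (b, λ_1 - a) = (-4, 7.217); multiply by -1 so the first entry is positive: u = (4, -7.217).
  ||u|| = √((4)² + (-7.217)²) = √(68.085) ≈ 8.2514,
  v_1 = u/||u|| ≈ (0.4848, -0.8746) (||v_1|| = 1).

λ_1 = 19.217,  λ_2 = 9.783;  v_1 ≈ (0.4848, -0.8746)


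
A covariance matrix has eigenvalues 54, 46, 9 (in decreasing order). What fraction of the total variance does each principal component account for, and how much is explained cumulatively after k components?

Step 1 — total variance = trace(Sigma) = Σ λ_i = 54 + 46 + 9 = 109.

Step 2 — fraction explained by component i = λ_i / Σ λ:
  PC1: 54/109 = 0.4954
  PC2: 46/109 = 0.422
  PC3: 9/109 = 0.0826

Step 3 — cumulative fraction after k components = (λ_1 + ... + λ_k) / Σ λ:
  k = 1: 54/109 = 0.4954
  k = 2: (54 + 46)/109 = 100/109 = 0.9174
  k = 3: (54 + 46 + 9)/109 = 109/109 = 1

Summary (fraction, with percent):

explained: PC1 0.4954 (49.54%), PC2 0.422 (42.2%), PC3 0.0826 (8.26%);  cumulative: 0.4954, 0.9174, 1


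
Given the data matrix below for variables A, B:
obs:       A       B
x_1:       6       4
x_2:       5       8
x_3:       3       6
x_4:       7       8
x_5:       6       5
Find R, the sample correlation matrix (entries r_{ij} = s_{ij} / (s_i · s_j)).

Step 1 — column means:
  mean(A) = (6 + 5 + 3 + 7 + 6) / 5 = 27/5 = 5.4
  mean(B) = (4 + 8 + 6 + 8 + 5) / 5 = 31/5 = 6.2

Step 2 — sample variances and covariances s[i,j] = (1/(n-1)) · Σ_k (x_{k,i} - mean_i) · (x_{k,j} - mean_j), with n-1 = 4:
  s[A,A] = ((0.6)·(0.6) + (-0.4)·(-0.4) + (-2.4)·(-2.4) + (1.6)·(1.6) + (0.6)·(0.6)) / 4 = 9.2/4 = 2.3
  s[A,B] = ((0.6)·(-2.2) + (-0.4)·(1.8) + (-2.4)·(-0.2) + (1.6)·(1.8) + (0.6)·(-1.2)) / 4 = 0.6/4 = 0.15
  s[B,B] = ((-2.2)·(-2.2) + (1.8)·(1.8) + (-0.2)·(-0.2) + (1.8)·(1.8) + (-1.2)·(-1.2)) / 4 = 12.8/4 = 3.2
  Sample standard deviations s_i = √(s[i,i]):
  s(A) = √(2.3) = 1.5166
  s(B) = √(3.2) = 1.7889

Step 3 — r_{ij} = s_{ij} / (s_i · s_j):
  r[A,A] = 1 (diagonal).
  r[A,B] = 0.15 / (1.5166 · 1.7889) = 0.15 / 2.7129 = 0.0553
  r[B,B] = 1 (diagonal).

R is symmetric with unit diagonal. Assembling:

R = [[1, 0.0553],
 [0.0553, 1]]


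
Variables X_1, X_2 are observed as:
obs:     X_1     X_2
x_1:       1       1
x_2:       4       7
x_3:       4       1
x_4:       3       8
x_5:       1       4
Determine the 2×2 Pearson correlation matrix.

Step 1 — column means:
  mean(X_1) = (1 + 4 + 4 + 3 + 1) / 5 = 13/5 = 2.6
  mean(X_2) = (1 + 7 + 1 + 8 + 4) / 5 = 21/5 = 4.2

Step 2 — sample variances and covariances s[i,j] = (1/(n-1)) · Σ_k (x_{k,i} - mean_i) · (x_{k,j} - mean_j), with n-1 = 4:
  s[X_1,X_1] = ((-1.6)·(-1.6) + (1.4)·(1.4) + (1.4)·(1.4) + (0.4)·(0.4) + (-1.6)·(-1.6)) / 4 = 9.2/4 = 2.3
  s[X_1,X_2] = ((-1.6)·(-3.2) + (1.4)·(2.8) + (1.4)·(-3.2) + (0.4)·(3.8) + (-1.6)·(-0.2)) / 4 = 6.4/4 = 1.6
  s[X_2,X_2] = ((-3.2)·(-3.2) + (2.8)·(2.8) + (-3.2)·(-3.2) + (3.8)·(3.8) + (-0.2)·(-0.2)) / 4 = 42.8/4 = 10.7
  Sample standard deviations s_i = √(s[i,i]):
  s(X_1) = √(2.3) = 1.5166
  s(X_2) = √(10.7) = 3.2711

Step 3 — r_{ij} = s_{ij} / (s_i · s_j):
  r[X_1,X_1] = 1 (diagonal).
  r[X_1,X_2] = 1.6 / (1.5166 · 3.2711) = 1.6 / 4.9608 = 0.3225
  r[X_2,X_2] = 1 (diagonal).

R is symmetric with unit diagonal. Assembling:

R = [[1, 0.3225],
 [0.3225, 1]]


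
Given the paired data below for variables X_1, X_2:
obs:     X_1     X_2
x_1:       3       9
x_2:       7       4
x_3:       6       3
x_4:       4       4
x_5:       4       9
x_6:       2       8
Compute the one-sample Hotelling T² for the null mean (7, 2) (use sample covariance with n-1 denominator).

Step 1 — sample mean vector:
  mean(X_1) = (3 + 7 + 6 + 4 + 4 + 2) / 6 = 26/6 = 4.3333
  mean(X_2) = (9 + 4 + 3 + 4 + 9 + 8) / 6 = 37/6 = 6.1667
  x̄ = (4.3333, 6.1667),  deviation x̄ - mu_0 = (4.3333, 6.1667) - (7, 2) = (-2.6667, 4.1667).

Step 2 — sample covariance matrix, S[i,j] = (1/(n-1)) · Σ_k (x_{k,i} - mean_i) · (x_{k,j} - mean_j), divisor n-1 = 5:
  S[X_1,X_1] = ((-1.3333)·(-1.3333) + (2.6667)·(2.6667) + (1.6667)·(1.6667) + (-0.3333)·(-0.3333) + (-0.3333)·(-0.3333) + (-2.3333)·(-2.3333)) / 5 = 17.3333/5 = 3.4667
  S[X_1,X_2] = ((-1.3333)·(2.8333) + (2.6667)·(-2.1667) + (1.6667)·(-3.1667) + (-0.3333)·(-2.1667) + (-0.3333)·(2.8333) + (-2.3333)·(1.8333)) / 5 = -19.3333/5 = -3.8667
  S[X_2,X_2] = ((2.8333)·(2.8333) + (-2.1667)·(-2.1667) + (-3.1667)·(-3.1667) + (-2.1667)·(-2.1667) + (2.8333)·(2.8333) + (1.8333)·(1.8333)) / 5 = 38.8333/5 = 7.7667
  S = [[3.4667, -3.8667],
 [-3.8667, 7.7667]].

Step 3 — invert S. det(S) = 3.4667·7.7667 - (-3.8667)² = 11.9733.
  S^{-1} = (1/det) · [[d, -b], [-b, a]] = [[0.6487, 0.3229],
 [0.3229, 0.2895]].

Step 4 — quadratic form (x̄ - mu_0)^T · S^{-1} · (x̄ - mu_0):
  S^{-1} · (x̄ - mu_0) = (-0.3842, 0.3452),
  (x̄ - mu_0)^T · [...] = (-2.6667)·(-0.3842) + (4.1667)·(0.3452) = 2.4629.

Step 5 — scale by n: T² = 6 · 2.4629 = 14.7773.

T² ≈ 14.7773


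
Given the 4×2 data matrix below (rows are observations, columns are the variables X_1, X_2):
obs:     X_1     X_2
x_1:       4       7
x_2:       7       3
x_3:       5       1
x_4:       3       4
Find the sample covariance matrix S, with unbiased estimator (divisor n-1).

Step 1 — column means:
  mean(X_1) = (4 + 7 + 5 + 3) / 4 = 19/4 = 4.75
  mean(X_2) = (7 + 3 + 1 + 4) / 4 = 15/4 = 3.75

Step 2 — sample covariance S[i,j] = (1/(n-1)) · Σ_k (x_{k,i} - mean_i) · (x_{k,j} - mean_j), with n-1 = 3.
  S[X_1,X_1] = ((-0.75)·(-0.75) + (2.25)·(2.25) + (0.25)·(0.25) + (-1.75)·(-1.75)) / 3 = 8.75/3 = 2.9167
  S[X_1,X_2] = ((-0.75)·(3.25) + (2.25)·(-0.75) + (0.25)·(-2.75) + (-1.75)·(0.25)) / 3 = -5.25/3 = -1.75
  S[X_2,X_2] = ((3.25)·(3.25) + (-0.75)·(-0.75) + (-2.75)·(-2.75) + (0.25)·(0.25)) / 3 = 18.75/3 = 6.25

S is symmetric (S[j,i] = S[i,j]). Assembling:

S = [[2.9167, -1.75],
 [-1.75, 6.25]]


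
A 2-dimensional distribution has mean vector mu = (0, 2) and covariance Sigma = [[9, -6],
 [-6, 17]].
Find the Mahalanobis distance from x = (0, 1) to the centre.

Step 1 — centre the observation: (x - mu) = (0, -1).

Step 2 — invert Sigma. det(Sigma) = 9·17 - (-6)² = 117.
  Sigma^{-1} = (1/det) · [[d, -b], [-b, a]] = [[0.1453, 0.0513],
 [0.0513, 0.0769]].

Step 3 — form the quadratic (x - mu)^T · Sigma^{-1} · (x - mu):
  Sigma^{-1} · (x - mu) = (-0.0513, -0.0769).
  (x - mu)^T · [Sigma^{-1} · (x - mu)] = (0)·(-0.0513) + (-1)·(-0.0769) = 0.0769.

Step 4 — take square root: d = √(0.0769) ≈ 0.2774.

d(x, mu) = √(0.0769) ≈ 0.2774


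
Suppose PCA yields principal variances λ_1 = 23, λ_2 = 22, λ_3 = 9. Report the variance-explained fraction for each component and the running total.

Step 1 — total variance = trace(Sigma) = Σ λ_i = 23 + 22 + 9 = 54.

Step 2 — fraction explained by component i = λ_i / Σ λ:
  PC1: 23/54 = 0.4259
  PC2: 22/54 = 0.4074
  PC3: 9/54 = 0.1667

Step 3 — cumulative fraction after k components = (λ_1 + ... + λ_k) / Σ λ:
  k = 1: 23/54 = 0.4259
  k = 2: (23 + 22)/54 = 45/54 = 0.8333
  k = 3: (23 + 22 + 9)/54 = 54/54 = 1

Summary (fraction, with percent):

explained: PC1 0.4259 (42.59%), PC2 0.4074 (40.74%), PC3 0.1667 (16.67%);  cumulative: 0.4259, 0.8333, 1


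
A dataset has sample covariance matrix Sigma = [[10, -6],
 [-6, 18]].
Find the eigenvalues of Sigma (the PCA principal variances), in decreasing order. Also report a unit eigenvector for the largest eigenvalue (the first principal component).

Step 1 — characteristic polynomial of 2×2 Sigma:
  det(Sigma - λI) = λ² - trace · λ + det = 0.
  trace = 10 + 18 = 28, det = 10·18 - (-6)² = 144.
Step 2 — discriminant:
  Δ = trace² - 4·det = 784 - 576 = 208.
Step 3 — eigenvalues:
  λ = (trace ± √Δ)/2 = (28 ± 14.4222)/2,
  λ_1 = 21.2111,  λ_2 = 6.7889.

Step 4 — unit eigenvector for λ_1: solve (Sigma - λ_1 I)v = 0. First row:
  (10 - 21.2111)·v_x + (-6)·v_y = 0, i.e. (-11.2111)·v_x + (-6)·v_y = 0,
  so v ∝ (b, λ_1 - a) = (-6, 11.2111); multiply by -1 so the first entry is positive: u = (6, -11.2111).
  ||u|| = √((6)² + (-11.2111)²) = √(161.6888) ≈ 12.7157,
  v_1 = u/||u|| ≈ (0.4719, -0.8817) (||v_1|| = 1).

λ_1 = 21.2111,  λ_2 = 6.7889;  v_1 ≈ (0.4719, -0.8817)


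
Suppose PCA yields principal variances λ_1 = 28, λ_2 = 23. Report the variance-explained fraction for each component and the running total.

Step 1 — total variance = trace(Sigma) = Σ λ_i = 28 + 23 = 51.

Step 2 — fraction explained by component i = λ_i / Σ λ:
  PC1: 28/51 = 0.549
  PC2: 23/51 = 0.451

Step 3 — cumulative fraction after k components = (λ_1 + ... + λ_k) / Σ λ:
  k = 1: 28/51 = 0.549
  k = 2: (28 + 23)/51 = 51/51 = 1

Summary (fraction, with percent):

explained: PC1 0.549 (54.9%), PC2 0.451 (45.1%);  cumulative: 0.549, 1


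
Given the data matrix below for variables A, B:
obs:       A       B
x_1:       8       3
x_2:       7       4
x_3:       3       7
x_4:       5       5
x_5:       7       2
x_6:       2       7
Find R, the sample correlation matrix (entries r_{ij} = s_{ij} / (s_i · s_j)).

Step 1 — column means:
  mean(A) = (8 + 7 + 3 + 5 + 7 + 2) / 6 = 32/6 = 5.3333
  mean(B) = (3 + 4 + 7 + 5 + 2 + 7) / 6 = 28/6 = 4.6667

Step 2 — sample variances and covariances s[i,j] = (1/(n-1)) · Σ_k (x_{k,i} - mean_i) · (x_{k,j} - mean_j), with n-1 = 5:
  s[A,A] = ((2.6667)·(2.6667) + (1.6667)·(1.6667) + (-2.3333)·(-2.3333) + (-0.3333)·(-0.3333) + (1.6667)·(1.6667) + (-3.3333)·(-3.3333)) / 5 = 29.3333/5 = 5.8667
  s[A,B] = ((2.6667)·(-1.6667) + (1.6667)·(-0.6667) + (-2.3333)·(2.3333) + (-0.3333)·(0.3333) + (1.6667)·(-2.6667) + (-3.3333)·(2.3333)) / 5 = -23.3333/5 = -4.6667
  s[B,B] = ((-1.6667)·(-1.6667) + (-0.6667)·(-0.6667) + (2.3333)·(2.3333) + (0.3333)·(0.3333) + (-2.6667)·(-2.6667) + (2.3333)·(2.3333)) / 5 = 21.3333/5 = 4.2667
  Sample standard deviations s_i = √(s[i,i]):
  s(A) = √(5.8667) = 2.4221
  s(B) = √(4.2667) = 2.0656

Step 3 — r_{ij} = s_{ij} / (s_i · s_j):
  r[A,A] = 1 (diagonal).
  r[A,B] = -4.6667 / (2.4221 · 2.0656) = -4.6667 / 5.0031 = -0.9328
  r[B,B] = 1 (diagonal).

R is symmetric with unit diagonal. Assembling:

R = [[1, -0.9328],
 [-0.9328, 1]]


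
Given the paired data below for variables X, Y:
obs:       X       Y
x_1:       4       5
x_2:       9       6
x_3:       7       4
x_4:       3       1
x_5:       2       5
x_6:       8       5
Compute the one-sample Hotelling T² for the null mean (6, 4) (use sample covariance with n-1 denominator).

Step 1 — sample mean vector:
  mean(X) = (4 + 9 + 7 + 3 + 2 + 8) / 6 = 33/6 = 5.5
  mean(Y) = (5 + 6 + 4 + 1 + 5 + 5) / 6 = 26/6 = 4.3333
  x̄ = (5.5, 4.3333),  deviation x̄ - mu_0 = (5.5, 4.3333) - (6, 4) = (-0.5, 0.3333).

Step 2 — sample covariance matrix, S[i,j] = (1/(n-1)) · Σ_k (x_{k,i} - mean_i) · (x_{k,j} - mean_j), divisor n-1 = 5:
  S[X,X] = ((-1.5)·(-1.5) + (3.5)·(3.5) + (1.5)·(1.5) + (-2.5)·(-2.5) + (-3.5)·(-3.5) + (2.5)·(2.5)) / 5 = 41.5/5 = 8.3
  S[X,Y] = ((-1.5)·(0.6667) + (3.5)·(1.6667) + (1.5)·(-0.3333) + (-2.5)·(-3.3333) + (-3.5)·(0.6667) + (2.5)·(0.6667)) / 5 = 12/5 = 2.4
  S[Y,Y] = ((0.6667)·(0.6667) + (1.6667)·(1.6667) + (-0.3333)·(-0.3333) + (-3.3333)·(-3.3333) + (0.6667)·(0.6667) + (0.6667)·(0.6667)) / 5 = 15.3333/5 = 3.0667
  S = [[8.3, 2.4],
 [2.4, 3.0667]].

Step 3 — invert S. det(S) = 8.3·3.0667 - (2.4)² = 19.6933.
  S^{-1} = (1/det) · [[d, -b], [-b, a]] = [[0.1557, -0.1219],
 [-0.1219, 0.4215]].

Step 4 — quadratic form (x̄ - mu_0)^T · S^{-1} · (x̄ - mu_0):
  S^{-1} · (x̄ - mu_0) = (-0.1185, 0.2014),
  (x̄ - mu_0)^T · [...] = (-0.5)·(-0.1185) + (0.3333)·(0.2014) = 0.1264.

Step 5 — scale by n: T² = 6 · 0.1264 = 0.7583.

T² ≈ 0.7583
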